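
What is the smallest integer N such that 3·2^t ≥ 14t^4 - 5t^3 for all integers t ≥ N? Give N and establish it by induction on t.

N = 20

At t = 19: 1572864 < 1790199, so the inequality fails and N ≥ 20. We prove 3·2^t ≥ 14t^4 - 5t^3 for all t ≥ 20.
For the base case t = 20: 3·2^t = 3145728 and 14t^4 - 5t^3 = 2200000, so 3145728 ≥ 2200000.
Inductive step: suppose the statement holds for some i ≥ 20, so 3·2^i ≥ 14i^4 - 5i^3.
Then 3·2^(i + 1) = 2·(3·2^i) ≥ 2·(14i^4 - 5i^3).
Also, for i ≥ 20 we have 2·(14i^4 - 5i^3) ≥ 14(i+1)^4 - 5(i+1)^3, since 2·(14i^4 - 5i^3) − (14(i+1)^4 - 5(i+1)^3) = 14i^4 - 61i^3 - 69i^2 - 41i - 9, which is nonnegative for all i ≥ 20.
Combining, 3·2^(i + 1) ≥ 14(i+1)^4 - 5(i+1)^3.
This completes the induction.
Hence the smallest such N is 20.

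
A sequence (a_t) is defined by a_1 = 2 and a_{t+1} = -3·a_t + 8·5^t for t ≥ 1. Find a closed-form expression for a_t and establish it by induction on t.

Computing the first terms: a_1 = 2, a_2 = 34, a_3 = 98. This suggests a_t = (-3)^t + 5^t.
Base case (t = 1): the formula gives 2 = 2 = a_1.
Suppose the result is true for t = m, so a_m = (-3)^m + 5^m.
Then a_{m+1} = -3·a_m + 8·5^m = -3·((-3)^m + 5^m) + 8·5^m = (-3)^(m + 1) + 5^(m + 1),
which is the claimed formula at t = m+1.
Hence, by induction on t, the claim holds for every t ≥ 1.

a_t = (-3)^t + 5^t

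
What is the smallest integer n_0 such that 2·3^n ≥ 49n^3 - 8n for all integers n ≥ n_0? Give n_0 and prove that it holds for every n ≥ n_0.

n_0 = 9

At n = 8: 13122 < 25024, so the inequality fails and n_0 ≥ 9. We prove 2·3^n ≥ 49n^3 - 8n for all n ≥ 9.
Base case (n = 9): 2·3^n = 39366 and 49n^3 - 8n = 35649, so 39366 ≥ 35649.
Inductive step: suppose the statement holds for some p ≥ 9, so 2·3^p ≥ 49p^3 - 8p.
Then 2·3^(p + 1) = 3·(2·3^p) ≥ 3·(49p^3 - 8p).
Also, for p ≥ 9 we have 3·(49p^3 - 8p) ≥ 49(p+1)^3 - 8(p+1), since 3·(49p^3 - 8p) − (49(p+1)^3 - 8(p+1)) = 98p^3 - 147p^2 - 163p - 41, which is nonnegative for all p ≥ 9.
Combining, 2·3^(p + 1) ≥ 49(p+1)^3 - 8(p+1).
By the principle of mathematical induction, the result holds for all n ≥ 9.
Hence the smallest such n_0 is 9.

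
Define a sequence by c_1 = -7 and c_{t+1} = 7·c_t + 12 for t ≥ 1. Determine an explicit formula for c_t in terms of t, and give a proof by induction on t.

Computing the first terms: c_1 = -7, c_2 = -37, c_3 = -247. This suggests c_t = -5·7^(t - 1) - 2.
Base case (t = 1): the formula gives -7 = -7 = c_1.
Suppose the result is true for t = i, so c_i = -5·7^(i - 1) - 2.
Then c_{i+1} = 7·c_i + 12 = 7·(-5·7^(i - 1) - 2) + 12 = -5·7^i - 2 = -5·7^((i+1) - 1) - 2,
which is the claimed formula at t = i+1.
Hence, by induction on t, the claim holds for every t ≥ 1.

c_t = -5·7^(t - 1) - 2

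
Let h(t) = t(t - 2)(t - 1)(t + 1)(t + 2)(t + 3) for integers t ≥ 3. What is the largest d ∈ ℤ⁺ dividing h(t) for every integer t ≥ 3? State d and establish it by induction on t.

Computing the first values: h(3) = 720 and h(4) = 5040; gcd(720, 5040) = 720, so d ≤ 720.
We prove 720 | t(t - 2)(t - 1)(t + 1)(t + 2)(t + 3) for all t ≥ 3 by induction on t.
When t = 3: h(3) = 720 = 720·(1), so 720 | h(3).
Suppose the result is true for t = p, i.e. 720 | h(p). Then
h(p+1) − h(p) = (p-1)·p·(p+1)·(p+2)·(p+3)·(p+4) − (p-2)·(p-1)·p·(p+1)·(p+2)·(p+3) = (p-1)·p·(p+1)·(p+2)·(p+3)·[(p+4) − (p-2)] = 6·(p-1)·p·(p+1)·(p+2)·(p+3). The product of 5 consecutive integers is divisible by (5)! = 120, so h(p+1) − h(p) is divisible by 6·120 = 720. By the inductive hypothesis 720 | h(p), hence 720 | h(p+1).
Hence, by induction on t, the claim holds for every t ≥ 3.
Therefore the largest such d is 720.

d = 720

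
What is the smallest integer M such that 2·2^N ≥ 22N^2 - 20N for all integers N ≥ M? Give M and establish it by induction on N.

M = 10

At N = 9: 1024 < 1602, so the inequality fails and M ≥ 10. We prove 2·2^N ≥ 22N^2 - 20N for all N ≥ 10.
When N = 10: 2·2^N = 2048 and 22N^2 - 20N = 2000, so 2048 ≥ 2000.
For the inductive step, assume it holds for an arbitrary r ≥ 10, so 2·2^r ≥ 22r^2 - 20r.
Then 2·2^(r + 1) = 2·(2·2^r) ≥ 2·(22r^2 - 20r).
Also, for r ≥ 10 we have 2·(22r^2 - 20r) ≥ 22(r+1)^2 - 20(r+1), since 2·(22r^2 - 20r) − (22(r+1)^2 - 20(r+1)) = 22r^2 - 64r - 2, which is nonnegative for all r ≥ 10.
Combining, 2·2^(r + 1) ≥ 22(r+1)^2 - 20(r+1).
Hence, by induction on N, the claim holds for every N ≥ 10.
Hence the smallest such M is 10.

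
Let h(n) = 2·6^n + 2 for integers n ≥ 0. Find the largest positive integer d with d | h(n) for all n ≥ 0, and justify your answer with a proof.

d = 2

Computing the first values: h(0) = 4 and h(1) = 14; gcd(4, 14) = 2, so d ≤ 2.
We prove 2 | 2·6^n + 2 for all n ≥ 0 by induction on n.
When n = 0: h(0) = 4 = 2·(2), so 2 | h(0).
For the inductive step, assume it holds for an arbitrary m ≥ 0, i.e. 2 | h(m). Then
h(m+1) = 2·6^(m+1) + 2 = 6·(2·6^m + 2) - 10 = 6·h(m) - 10. The first term is divisible by 2 by the inductive hypothesis, and -10 is divisible by 2. Hence 2 | h(m+1).
This completes the induction.
Therefore the largest such d is 2.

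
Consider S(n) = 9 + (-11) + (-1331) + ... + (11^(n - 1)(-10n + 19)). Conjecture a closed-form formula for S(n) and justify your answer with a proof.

We claim S(n) = 11^n(-n + 2) - 2 for all n ≥ 1.
Base step (n = 1): S(1) = 9, and the closed form gives 9. They agree.
Inductive step: assume the claim holds for n = i, so S(i) = 11^i(-i + 2) - 2.
Then S(i+1) = S(i) + (11^i(-10i + 9)) = (11^i(-i + 2) - 2) + (11^i(-10i + 9)).
Simplifying, S(i+1) = -11^(i + 1)i + 11^(i + 1) - 2 = 11^(i+1)(-(i+1) + 2) - 2,
which is the closed form with n = i+1.
By the principle of mathematical induction, the result holds for all n ≥ 1.

S(n) = 11^n(-n + 2) - 2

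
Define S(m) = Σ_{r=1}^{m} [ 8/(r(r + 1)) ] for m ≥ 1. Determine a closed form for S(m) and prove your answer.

S(m) = 8m/(m + 1)

We claim S(m) = 8m/(m + 1) for all m ≥ 1.
For the base case m = 1: S(1) = 4, and the closed form gives 4. They agree.
Suppose the result is true for m = r, so S(r) = 8r/(r + 1).
Then S(r+1) = S(r) + (8/((r + 1)(r + 2))) = (8r/(r + 1)) + (8/((r + 1)(r + 2))).
Simplifying, S(r+1) = 8(r + 1)/(r + 2) = 8(r+1)/((r+1) + 1),
which is the closed form with m = r+1.
Hence, by induction on m, the claim holds for every m ≥ 1.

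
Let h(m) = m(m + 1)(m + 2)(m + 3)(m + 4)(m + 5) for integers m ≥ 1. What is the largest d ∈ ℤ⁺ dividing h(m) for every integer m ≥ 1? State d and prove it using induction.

d = 720

Computing the first values: h(1) = 720 and h(2) = 5040; gcd(720, 5040) = 720, so d ≤ 720.
We prove 720 | m(m + 1)(m + 2)(m + 3)(m + 4)(m + 5) for all m ≥ 1 by induction on m.
Base step (m = 1): h(1) = 720 = 720·(1), so 720 | h(1).
For the inductive step, assume it holds for an arbitrary p ≥ 1, i.e. 720 | h(p). Then
h(p+1) − h(p) = (p+1)·(p+2)·(p+3)·(p+4)·(p+5)·(p+6) − p·(p+1)·(p+2)·(p+3)·(p+4)·(p+5) = (p+1)·(p+2)·(p+3)·(p+4)·(p+5)·[(p+6) − p] = 6·(p+1)·(p+2)·(p+3)·(p+4)·(p+5). The product of 5 consecutive integers is divisible by (5)! = 120, so h(p+1) − h(p) is divisible by 6·120 = 720. By the inductive hypothesis 720 | h(p), hence 720 | h(p+1).
This completes the induction.
Therefore the largest such d is 720.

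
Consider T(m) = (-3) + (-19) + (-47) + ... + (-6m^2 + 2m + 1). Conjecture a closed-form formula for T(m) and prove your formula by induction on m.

We claim T(m) = -m(2m^2 + 2m - 1) for all m ≥ 1.
When m = 1: T(1) = -3, and the closed form gives -3. They agree.
For the inductive step, assume it holds for an arbitrary p ≥ 1, so T(p) = p(-2p^2 - 2p + 1).
Then T(p+1) = T(p) + (2p - 6(p + 1)^2 + 3) = (p(-2p^2 - 2p + 1)) + (2p - 6(p + 1)^2 + 3).
Simplifying, T(p+1) = -(p + 1)(2p^2 + 6p + 3) = -(p+1)(2(p+1)^2 + 2(p+1) - 1),
which is the closed form with m = p+1.
By induction, the statement is established for all m ≥ 1.

T(m) = -m(2m^2 + 2m - 1)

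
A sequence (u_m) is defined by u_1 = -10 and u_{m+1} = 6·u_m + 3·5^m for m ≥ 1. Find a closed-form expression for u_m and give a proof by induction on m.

Computing the first terms: u_1 = -10, u_2 = -45, u_3 = -195. This suggests u_m = -3·5^m + 5·6^(m - 1).
For the base case m = 1: the formula gives -10 = -10 = u_1.
Suppose the result is true for m = i, so u_i = -3·5^i + 5·6^(i - 1).
Then u_{i+1} = 6·u_i + 3·5^i = 6·(-3·5^i + 5·6^(i - 1)) + 3·5^i = -3·5^(i + 1) + 5·6^i = -3·5^(i+1) + 5·6^((i+1) - 1),
which is the claimed formula at m = i+1.
This completes the induction.

u_m = -3·5^m + 5·6^(m - 1)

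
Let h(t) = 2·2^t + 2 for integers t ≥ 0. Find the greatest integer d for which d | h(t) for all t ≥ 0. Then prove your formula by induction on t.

Computing the first values: h(0) = 4 and h(1) = 6; gcd(4, 6) = 2, so d ≤ 2.
We prove 2 | 2·2^t + 2 for all t ≥ 0 by induction on t.
When t = 0: h(0) = 4 = 2·(2), so 2 | h(0).
Inductive step: assume the claim holds for t = i, i.e. 2 | h(i). Then
h(i+1) = 2·2^(i+1) + 2 = 2·(2·2^i + 2) - 2 = 2·h(i) - 2. The first term is divisible by 2 by the inductive hypothesis, and -2 is divisible by 2. Hence 2 | h(i+1).
Hence, by induction on t, the claim holds for every t ≥ 0.
Therefore the largest such d is 2.

d = 2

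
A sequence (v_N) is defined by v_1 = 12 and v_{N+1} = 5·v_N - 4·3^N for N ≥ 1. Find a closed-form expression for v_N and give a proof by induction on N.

v_N = 2·3^N + 6·5^(N - 1)

Computing the first terms: v_1 = 12, v_2 = 48, v_3 = 204. This suggests v_N = 2·3^N + 6·5^(N - 1).
For the base case N = 1: the formula gives 12 = 12 = v_1.
For the inductive step, assume it holds for an arbitrary k ≥ 1, so v_k = 2·3^k + 6·5^(k - 1).
Then v_{k+1} = 5·v_k - 4·3^k = 5·(2·3^k + 6·5^(k - 1)) - 4·3^k = 2·3^(k + 1) + 6·5^k = 2·3^(k+1) + 6·5^((k+1) - 1),
which is the claimed formula at N = k+1.
Hence, by induction on N, the claim holds for every N ≥ 1.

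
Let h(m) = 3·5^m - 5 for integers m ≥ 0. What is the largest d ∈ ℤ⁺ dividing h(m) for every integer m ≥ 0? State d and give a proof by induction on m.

Computing the first values: h(0) = -2 and h(1) = 10; gcd(-2, 10) = 2, so d ≤ 2.
We prove 2 | 3·5^m - 5 for all m ≥ 0 by induction on m.
For the base case m = 0: h(0) = -2 = 2·(-1), so 2 | h(0).
For the inductive step, assume it holds for an arbitrary p ≥ 0, i.e. 2 | h(p). Then
h(p+1) = 3·5^(p+1) - 5 = 5·(3·5^p - 5) + 20 = 5·h(p) + 20. The first term is divisible by 2 by the inductive hypothesis, and 20 is divisible by 2. Hence 2 | h(p+1).
Hence, by induction on m, the claim holds for every m ≥ 0.
Therefore the largest such d is 2.

d = 2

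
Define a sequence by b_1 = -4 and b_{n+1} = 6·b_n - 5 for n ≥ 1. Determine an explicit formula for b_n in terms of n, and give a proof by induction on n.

Computing the first terms: b_1 = -4, b_2 = -29, b_3 = -179. This suggests b_n = -5·6^(n - 1) + 1.
When n = 1: the formula gives -4 = -4 = b_1.
For the inductive step, assume it holds for an arbitrary r ≥ 1, so b_r = -5·6^(r - 1) + 1.
Then b_{r+1} = 6·b_r - 5 = 6·(-5·6^(r - 1) + 1) - 5 = -5·6^r + 1 = -5·6^((r+1) - 1) + 1,
which is the claimed formula at n = r+1.
By the principle of mathematical induction, the result holds for all n ≥ 1.

b_n = -5·6^(n - 1) + 1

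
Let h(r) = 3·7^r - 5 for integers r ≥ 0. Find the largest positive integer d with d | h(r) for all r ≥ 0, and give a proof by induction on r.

d = 2

Computing the first values: h(0) = -2 and h(1) = 16; gcd(-2, 16) = 2, so d ≤ 2.
We prove 2 | 3·7^r - 5 for all r ≥ 0 by induction on r.
For the base case r = 0: h(0) = -2 = 2·(-1), so 2 | h(0).
Inductive step: suppose the statement holds for some p ≥ 0, i.e. 2 | h(p). Then
h(p+1) = 3·7^(p+1) - 5 = 7·(3·7^p - 5) + 30 = 7·h(p) + 30. The first term is divisible by 2 by the inductive hypothesis, and 30 is divisible by 2. Hence 2 | h(p+1).
By induction, the statement is established for all r ≥ 0.
Therefore the largest such d is 2.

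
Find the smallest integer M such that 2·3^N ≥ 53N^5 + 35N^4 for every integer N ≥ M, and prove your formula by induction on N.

At N = 15: 28697814 < 42018750, so the inequality fails and M ≥ 16. We prove 2·3^N ≥ 53N^5 + 35N^4 for all N ≥ 16.
When N = 16: 2·3^N = 86093442 and 53N^5 + 35N^4 = 57868288, so 86093442 ≥ 57868288.
For the inductive step, assume it holds for an arbitrary m ≥ 16, so 2·3^m ≥ 53m^5 + 35m^4.
Then 2·3^(m + 1) = 3·(2·3^m) ≥ 3·(53m^5 + 35m^4).
Also, for m ≥ 16 we have 3·(53m^5 + 35m^4) ≥ 53(m+1)^5 + 35(m+1)^4, since 3·(53m^5 + 35m^4) − (53(m+1)^5 + 35(m+1)^4) = 106m^5 - 195m^4 - 670m^3 - 740m^2 - 405m - 88, which is nonnegative for all m ≥ 16.
Combining, 2·3^(m + 1) ≥ 53(m+1)^5 + 35(m+1)^4.
Hence, by induction on N, the claim holds for every N ≥ 16.
Hence the smallest such M is 16.

M = 16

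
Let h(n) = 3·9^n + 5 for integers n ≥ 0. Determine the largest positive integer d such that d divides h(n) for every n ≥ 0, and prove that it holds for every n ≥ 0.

Computing the first values: h(0) = 8 and h(1) = 32; gcd(8, 32) = 8, so d ≤ 8.
We prove 8 | 3·9^n + 5 for all n ≥ 0 by induction on n.
Base step (n = 0): h(0) = 8 = 8·(1), so 8 | h(0).
Inductive step: assume the claim holds for n = r, i.e. 8 | h(r). Then
h(r+1) = 3·9^(r+1) + 5 = 9·(3·9^r + 5) - 40 = 9·h(r) - 40. The first term is divisible by 8 by the inductive hypothesis, and -40 is divisible by 8. Hence 8 | h(r+1).
Hence, by induction on n, the claim holds for every n ≥ 0.
Therefore the largest such d is 8.

d = 8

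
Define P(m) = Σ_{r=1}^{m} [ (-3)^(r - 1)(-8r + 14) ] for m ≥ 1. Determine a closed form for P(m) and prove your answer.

We claim P(m) = (-3)^m(2m - 3) + 3 for all m ≥ 1.
For the base case m = 1: P(1) = 6, and the closed form gives 6. They agree.
Inductive step: assume the claim holds for m = r, so P(r) = (-3)^r(2r - 3) + 3.
Then P(r+1) = P(r) + ((-3)^r(-8r + 6)) = ((-3)^r(2r - 3) + 3) + ((-3)^r(-8r + 6)).
Simplifying, P(r+1) = -6(-3)^r·r + 3(-3)^r + 3 = (-3)^(r+1)(2(r+1) - 3) + 3,
which is the closed form with m = r+1.
Hence, by induction on m, the claim holds for every m ≥ 1.

P(m) = (-3)^m(2m - 3) + 3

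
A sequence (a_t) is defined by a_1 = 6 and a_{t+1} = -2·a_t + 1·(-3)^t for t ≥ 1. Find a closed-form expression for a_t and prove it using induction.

a_t = 3(-2)^(t - 1) - (-3)^t

Computing the first terms: a_1 = 6, a_2 = -15, a_3 = 39. This suggests a_t = 3(-2)^(t - 1) - (-3)^t.
For the base case t = 1: the formula gives 6 = 6 = a_1.
Inductive step: assume the claim holds for t = m, so a_m = 3(-2)^(m - 1) - (-3)^m.
Then a_{m+1} = -2·a_m + 1·(-3)^m = -2·(3(-2)^(m - 1) - (-3)^m) + 1·(-3)^m = 3(-2)^m - (-3)^(m + 1) = 3(-2)^((m+1) - 1) - (-3)^(m+1),
which is the claimed formula at t = m+1.
This completes the induction.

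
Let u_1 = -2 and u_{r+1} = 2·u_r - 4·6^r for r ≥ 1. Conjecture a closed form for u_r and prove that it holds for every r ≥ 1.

Computing the first terms: u_1 = -2, u_2 = -28, u_3 = -200. This suggests u_r = 2^(r + 1) - 6^r.
When r = 1: the formula gives -2 = -2 = u_1.
Suppose the result is true for r = p, so u_p = 2^(p + 1) - 6^p.
Then u_{p+1} = 2·u_p - 4·6^p = 2·(2^(p + 1) - 6^p) - 4·6^p = 2^(p + 2) - 6^(p + 1) = 2^((p+1) + 1) - 6^(p+1),
which is the claimed formula at r = p+1.
By the principle of mathematical induction, the result holds for all r ≥ 1.

u_r = 2^(r + 1) - 6^r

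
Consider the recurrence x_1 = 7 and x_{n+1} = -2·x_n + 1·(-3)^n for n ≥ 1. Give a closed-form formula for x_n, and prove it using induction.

x_n = (-2)^(n + 1) - (-3)^n

Computing the first terms: x_1 = 7, x_2 = -17, x_3 = 43. This suggests x_n = (-2)^(n + 1) - (-3)^n.
Base case (n = 1): the formula gives 7 = 7 = x_1.
For the inductive step, assume it holds for an arbitrary r ≥ 1, so x_r = (-2)^(r + 1) - (-3)^r.
Then x_{r+1} = -2·x_r + 1·(-3)^r = -2·((-2)^(r + 1) - (-3)^r) + 1·(-3)^r = (-2)^(r + 2) - (-3)^(r + 1) = (-2)^((r+1) + 1) - (-3)^(r+1),
which is the claimed formula at n = r+1.
Hence, by induction on n, the claim holds for every n ≥ 1.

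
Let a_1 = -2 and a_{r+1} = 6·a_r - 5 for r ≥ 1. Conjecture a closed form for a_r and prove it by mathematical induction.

Computing the first terms: a_1 = -2, a_2 = -17, a_3 = -107. This suggests a_r = -3·6^(r - 1) + 1.
For the base case r = 1: the formula gives -2 = -2 = a_1.
Suppose the result is true for r = j, so a_j = -3·6^(j - 1) + 1.
Then a_{j+1} = 6·a_j - 5 = 6·(-3·6^(j - 1) + 1) - 5 = -3·6^j + 1 = -3·6^((j+1) - 1) + 1,
which is the claimed formula at r = j+1.
By induction, the statement is established for all r ≥ 1.

a_r = -3·6^(r - 1) + 1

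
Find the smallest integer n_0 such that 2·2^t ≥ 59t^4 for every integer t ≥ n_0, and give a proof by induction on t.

n_0 = 23

At t = 22: 8388608 < 13821104, so the inequality fails and n_0 ≥ 23. We prove 2·2^t ≥ 59t^4 for all t ≥ 23.
For the base case t = 23: 2·2^t = 16777216 and 59t^4 = 16510619, so 16777216 ≥ 16510619.
For the inductive step, assume it holds for an arbitrary r ≥ 23, so 2·2^r ≥ 59r^4.
Then 2·2^(r + 1) = 2·(2·2^r) ≥ 2·(59r^4).
Also, for r ≥ 23 we have 2·(59r^4) ≥ 59(r+1)^4, since 2 ≥ (1 + 1/r)^4 for all r ≥ 23.
Combining, 2·2^(r + 1) ≥ 59(r+1)^4.
By the principle of mathematical induction, the result holds for all t ≥ 23.
Hence the smallest such n_0 is 23.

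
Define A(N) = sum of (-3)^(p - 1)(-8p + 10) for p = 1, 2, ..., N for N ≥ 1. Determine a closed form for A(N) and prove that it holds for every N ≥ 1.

We claim A(N) = 2(-3)^N(N - 1) + 2 for all N ≥ 1.
When N = 1: A(1) = 2, and the closed form gives 2. They agree.
Suppose the result is true for N = p, so A(p) = 2(-3)^p(p - 1) + 2.
Then A(p+1) = A(p) + ((-3)^p(-8p + 2)) = (2(-3)^p(p - 1) + 2) + ((-3)^p(-8p + 2)).
Simplifying, A(p+1) = -6(-3)^p·p + 2 = 2(-3)^(p+1)((p+1) - 1) + 2,
which is the closed form with N = p+1.
This completes the induction.

A(N) = 2(-3)^N(N - 1) + 2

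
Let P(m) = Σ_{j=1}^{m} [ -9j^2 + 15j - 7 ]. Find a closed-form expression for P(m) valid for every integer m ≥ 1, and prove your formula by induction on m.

P(m) = -m(3m^2 - 3m + 1)

We claim P(m) = -m(3m^2 - 3m + 1) for all m ≥ 1.
When m = 1: P(1) = -1, and the closed form gives -1. They agree.
Inductive step: suppose the statement holds for some j ≥ 1, so P(j) = j(-3j^2 + 3j - 1).
Then P(j+1) = P(j) + (15j - 9(j + 1)^2 + 8) = (j(-3j^2 + 3j - 1)) + (15j - 9(j + 1)^2 + 8).
Simplifying, P(j+1) = -(j + 1)(3j^2 + 3j + 1) = -(j+1)(3(j+1)^2 - 3(j+1) + 1),
which is the closed form with m = j+1.
Hence, by induction on m, the claim holds for every m ≥ 1.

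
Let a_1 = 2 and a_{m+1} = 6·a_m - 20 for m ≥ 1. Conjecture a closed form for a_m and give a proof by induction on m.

Computing the first terms: a_1 = 2, a_2 = -8, a_3 = -68. This suggests a_m = -2·6^(m - 1) + 4.
When m = 1: the formula gives 2 = 2 = a_1.
For the inductive step, assume it holds for an arbitrary r ≥ 1, so a_r = -2·6^(r - 1) + 4.
Then a_{r+1} = 6·a_r - 20 = 6·(-2·6^(r - 1) + 4) - 20 = -2·6^r + 4 = -2·6^((r+1) - 1) + 4,
which is the claimed formula at m = r+1.
Hence, by induction on m, the claim holds for every m ≥ 1.

a_m = -2·6^(m - 1) + 4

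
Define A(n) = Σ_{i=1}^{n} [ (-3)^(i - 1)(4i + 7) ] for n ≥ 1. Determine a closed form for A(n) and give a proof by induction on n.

A(n) = -(-3)^n(n + 2) + 2

We claim A(n) = -(-3)^n(n + 2) + 2 for all n ≥ 1.
Base case (n = 1): A(1) = 11, and the closed form gives 11. They agree.
Suppose the result is true for n = i, so A(i) = -(-3)^i(i + 2) + 2.
Then A(i+1) = A(i) + ((-3)^i(4i + 11)) = (-(-3)^i(i + 2) + 2) + ((-3)^i(4i + 11)).
Simplifying, A(i+1) = -(-3)^(i + 1)i + (-3)^(i + 2) + 2 = -(-3)^(i+1)((i+1) + 2) + 2,
which is the closed form with n = i+1.
This completes the induction.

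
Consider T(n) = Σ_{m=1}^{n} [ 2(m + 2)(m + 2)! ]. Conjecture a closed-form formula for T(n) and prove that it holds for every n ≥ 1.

We claim T(n) = 2(n + 3)! - 12 for all n ≥ 1.
Base case (n = 1): T(1) = 36, and the closed form gives 36. They agree.
Inductive step: suppose the statement holds for some m ≥ 1, so T(m) = 2(m + 3)! - 12.
Then T(m+1) = T(m) + (2(m + 3)(m + 3)!) = (2(m + 3)! - 12) + (2(m + 3)(m + 3)!).
Simplifying, T(m+1) = 2((m+1) + 3)! - 12,
which is the closed form with n = m+1.
This completes the induction.

T(n) = 2(n + 3)! - 12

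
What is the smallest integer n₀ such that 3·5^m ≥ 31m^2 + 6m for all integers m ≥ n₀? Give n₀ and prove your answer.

n₀ = 3

At m = 2: 75 < 136, so the inequality fails and n₀ ≥ 3. We prove 3·5^m ≥ 31m^2 + 6m for all m ≥ 3.
Base step (m = 3): 3·5^m = 375 and 31m^2 + 6m = 297, so 375 ≥ 297.
For the inductive step, assume it holds for an arbitrary i ≥ 3, so 3·5^i ≥ 31i^2 + 6i.
Then 3·5^(i + 1) = 5·(3·5^i) ≥ 5·(31i^2 + 6i).
Also, for i ≥ 3 we have 5·(31i^2 + 6i) ≥ 31(i+1)^2 + 6(i+1), since 5·(31i^2 + 6i) − (31(i+1)^2 + 6(i+1)) = 124i^2 - 38i - 37, which is nonnegative for all i ≥ 3.
Combining, 3·5^(i + 1) ≥ 31(i+1)^2 + 6(i+1).
By the principle of mathematical induction, the result holds for all m ≥ 3.
Hence the smallest such n₀ is 3.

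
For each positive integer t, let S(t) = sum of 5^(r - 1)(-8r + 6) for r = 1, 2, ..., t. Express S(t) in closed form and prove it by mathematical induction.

We claim S(t) = 2·5^t(-t + 1) - 2 for all t ≥ 1.
For the base case t = 1: S(1) = -2, and the closed form gives -2. They agree.
Suppose the result is true for t = r, so S(r) = 2·5^r(-r + 1) - 2.
Then S(r+1) = S(r) + (5^r(-8r - 2)) = (2·5^r(-r + 1) - 2) + (5^r(-8r - 2)).
Simplifying, S(r+1) = -10·5^r·r - 2 = 2·5^(r+1)(-(r+1) + 1) - 2,
which is the closed form with t = r+1.
By induction, the statement is established for all t ≥ 1.

S(t) = 2·5^t(-t + 1) - 2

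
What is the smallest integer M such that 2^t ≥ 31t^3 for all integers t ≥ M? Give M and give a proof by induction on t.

M = 18

At t = 17: 131072 < 152303, so the inequality fails and M ≥ 18. We prove 2^t ≥ 31t^3 for all t ≥ 18.
When t = 18: 2^t = 262144 and 31t^3 = 180792, so 262144 ≥ 180792.
Inductive step: assume the claim holds for t = p, so 2^p ≥ 31p^3.
Then 2^(p + 1) = 2·(2^p) ≥ 2·(31p^3).
Also, for p ≥ 18 we have 2·(31p^3) ≥ 31(p+1)^3, since 2 ≥ (1 + 1/p)^3 for all p ≥ 18.
Combining, 2^(p + 1) ≥ 31(p+1)^3.
By the principle of mathematical induction, the result holds for all t ≥ 18.
Hence the smallest such M is 18.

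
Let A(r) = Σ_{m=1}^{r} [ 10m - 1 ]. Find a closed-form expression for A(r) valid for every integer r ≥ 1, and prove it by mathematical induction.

We claim A(r) = r(5r + 4) for all r ≥ 1.
Base case (r = 1): A(1) = 9, and the closed form gives 9. They agree.
For the inductive step, assume it holds for an arbitrary m ≥ 1, so A(m) = m(5m + 4).
Then A(m+1) = A(m) + (10m + 9) = (m(5m + 4)) + (10m + 9).
Simplifying, A(m+1) = (m + 1)(5m + 9) = (m+1)(5(m+1) + 4),
which is the closed form with r = m+1.
This completes the induction.

A(r) = r(5r + 4)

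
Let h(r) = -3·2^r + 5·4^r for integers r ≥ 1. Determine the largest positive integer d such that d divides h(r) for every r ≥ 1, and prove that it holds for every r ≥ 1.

Computing the first values: h(1) = 14 and h(2) = 68; gcd(14, 68) = 2, so d ≤ 2.
We prove 2 | -3·2^r + 5·4^r for all r ≥ 1 by induction on r.
Base case (r = 1): h(1) = 14 = 2·(7), so 2 | h(1).
Inductive step: assume the claim holds for r = k, i.e. 2 | h(k). Then
h(k+1) − 4·h(k) = (-3·2^(k+1) + 5·4^(k+1)) − 4·(-3·2^k + 5·4^k) = (-3)·2^k·(2 − 4) = (6)·2^k. Since 2 | h(k) by the inductive hypothesis, 2 | 4·h(k); and 2 | 6 since 6 = 2·3. Therefore 2 | h(k+1).
Hence, by induction on r, the claim holds for every r ≥ 1.
Therefore the largest such d is 2.

d = 2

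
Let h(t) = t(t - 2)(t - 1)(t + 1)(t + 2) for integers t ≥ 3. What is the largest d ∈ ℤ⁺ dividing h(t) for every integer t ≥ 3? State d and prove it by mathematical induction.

d = 120

Computing the first values: h(3) = 120 and h(4) = 720; gcd(120, 720) = 120, so d ≤ 120.
We prove 120 | t(t - 2)(t - 1)(t + 1)(t + 2) for all t ≥ 3 by induction on t.
For the base case t = 3: h(3) = 120 = 120·(1), so 120 | h(3).
Suppose the result is true for t = i, i.e. 120 | h(i). Then
h(i+1) − h(i) = (i-1)·i·(i+1)·(i+2)·(i+3) − (i-2)·(i-1)·i·(i+1)·(i+2) = (i-1)·i·(i+1)·(i+2)·[(i+3) − (i-2)] = 5·(i-1)·i·(i+1)·(i+2). The product of 4 consecutive integers is divisible by (4)! = 24, so h(i+1) − h(i) is divisible by 5·24 = 120. By the inductive hypothesis 120 | h(i), hence 120 | h(i+1).
Hence, by induction on t, the claim holds for every t ≥ 3.
Therefore the largest such d is 120.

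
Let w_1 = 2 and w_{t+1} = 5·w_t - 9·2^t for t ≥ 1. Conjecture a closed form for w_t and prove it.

Computing the first terms: w_1 = 2, w_2 = -8, w_3 = -76. This suggests w_t = 3·2^t - 4·5^(t - 1).
For the base case t = 1: the formula gives 2 = 2 = w_1.
Suppose the result is true for t = k, so w_k = 3·2^k - 4·5^(k - 1).
Then w_{k+1} = 5·w_k - 9·2^k = 5·(3·2^k - 4·5^(k - 1)) - 9·2^k = 3·2^(k + 1) - 4·5^k = 3·2^(k+1) - 4·5^((k+1) - 1),
which is the claimed formula at t = k+1.
By induction, the statement is established for all t ≥ 1.

w_t = 3·2^t - 4·5^(t - 1)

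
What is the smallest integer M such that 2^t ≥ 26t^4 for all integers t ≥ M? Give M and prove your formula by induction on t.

M = 23

At t = 22: 4194304 < 6090656, so the inequality fails and M ≥ 23. We prove 2^t ≥ 26t^4 for all t ≥ 23.
For the base case t = 23: 2^t = 8388608 and 26t^4 = 7275866, so 8388608 ≥ 7275866.
Suppose the result is true for t = i, so 2^i ≥ 26i^4.
Then 2^(i + 1) = 2·(2^i) ≥ 2·(26i^4).
Also, for i ≥ 23 we have 2·(26i^4) ≥ 26(i+1)^4, since 2 ≥ (1 + 1/i)^4 for all i ≥ 23.
Combining, 2^(i + 1) ≥ 26(i+1)^4.
This completes the induction.
Hence the smallest such M is 23.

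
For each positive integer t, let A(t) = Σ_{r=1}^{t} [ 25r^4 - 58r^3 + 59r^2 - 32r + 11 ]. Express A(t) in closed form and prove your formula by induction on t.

We claim A(t) = t(5t^4 - 2t^3 - t^2 - t + 4) for all t ≥ 1.
Base case (t = 1): A(1) = 5, and the closed form gives 5. They agree.
Inductive step: assume the claim holds for t = r, so A(r) = r(5r^4 - 2r^3 - r^2 - r + 4).
Then A(r+1) = A(r) + (25r^4 + 42r^3 + 35r^2 + 12r + 5) = (r(5r^4 - 2r^3 - r^2 - r + 4)) + (25r^4 + 42r^3 + 35r^2 + 12r + 5).
Simplifying, A(r+1) = (r + 1)(5r^4 + 18r^3 + 23r^2 + 11r + 5) = (r+1)(5(r+1)^4 - 2(r+1)^3 - (r+1)^2 - (r+1) + 4),
which is the closed form with t = r+1.
By induction, the statement is established for all t ≥ 1.

A(t) = t(5t^4 - 2t^3 - t^2 - t + 4)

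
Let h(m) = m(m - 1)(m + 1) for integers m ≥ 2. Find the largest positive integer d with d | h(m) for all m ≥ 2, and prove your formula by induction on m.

Computing the first values: h(2) = 6 and h(3) = 24; gcd(6, 24) = 6, so d ≤ 6.
We prove 6 | m(m - 1)(m + 1) for all m ≥ 2 by induction on m.
For the base case m = 2: h(2) = 6 = 6·(1), so 6 | h(2).
Suppose the result is true for m = j, i.e. 6 | h(j). Then
h(j+1) − h(j) = j·(j+1)·(j+2) − (j-1)·j·(j+1) = j·(j+1)·[(j+2) − (j-1)] = 3·j·(j+1). The product of 2 consecutive integers is divisible by (2)! = 2, so h(j+1) − h(j) is divisible by 3·2 = 6. By the inductive hypothesis 6 | h(j), hence 6 | h(j+1).
By induction, the statement is established for all m ≥ 2.
Therefore the largest such d is 6.

d = 6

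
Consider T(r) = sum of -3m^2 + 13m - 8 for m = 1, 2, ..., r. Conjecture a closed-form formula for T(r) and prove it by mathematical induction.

We claim T(r) = -r(r^2 - 5r + 2) for all r ≥ 1.
Base step (r = 1): T(1) = 2, and the closed form gives 2. They agree.
Inductive step: suppose the statement holds for some m ≥ 1, so T(m) = m(-m^2 + 5m - 2).
Then T(m+1) = T(m) + (-3m^2 + 7m + 2) = (m(-m^2 + 5m - 2)) + (-3m^2 + 7m + 2).
Simplifying, T(m+1) = -(m + 1)(m^2 - 3m - 2) = -(m+1)((m+1)^2 - 5(m+1) + 2),
which is the closed form with r = m+1.
By induction, the statement is established for all r ≥ 1.

T(r) = -r(r^2 - 5r + 2)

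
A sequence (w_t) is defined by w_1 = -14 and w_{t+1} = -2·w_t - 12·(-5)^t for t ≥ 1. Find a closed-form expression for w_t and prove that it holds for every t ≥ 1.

Computing the first terms: w_1 = -14, w_2 = 88, w_3 = -476. This suggests w_t = -3(-2)^t + 4(-5)^t.
When t = 1: the formula gives -14 = -14 = w_1.
Inductive step: assume the claim holds for t = r, so w_r = -3(-2)^r + 4(-5)^r.
Then w_{r+1} = -2·w_r - 12·(-5)^r = -2·(-3(-2)^r + 4(-5)^r) - 12·(-5)^r = -3(-2)^(r + 1) + 4(-5)^(r + 1),
which is the claimed formula at t = r+1.
Hence, by induction on t, the claim holds for every t ≥ 1.

w_t = -3(-2)^t + 4(-5)^t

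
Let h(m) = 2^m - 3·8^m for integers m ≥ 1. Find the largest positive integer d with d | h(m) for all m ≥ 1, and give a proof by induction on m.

d = 2

Computing the first values: h(1) = -22 and h(2) = -188; gcd(-22, -188) = 2, so d ≤ 2.
We prove 2 | 2^m - 3·8^m for all m ≥ 1 by induction on m.
When m = 1: h(1) = -22 = 2·(-11), so 2 | h(1).
For the inductive step, assume it holds for an arbitrary j ≥ 1, i.e. 2 | h(j). Then
h(j+1) − 8·h(j) = (2^(j+1) - 3·8^(j+1)) − 8·(2^j - 3·8^j) = (1)·2^j·(2 − 8) = (-6)·2^j. Since 2 | h(j) by the inductive hypothesis, 2 | 8·h(j); and 2 | -6 since -6 = 2·-3. Therefore 2 | h(j+1).
Hence, by induction on m, the claim holds for every m ≥ 1.
Therefore the largest such d is 2.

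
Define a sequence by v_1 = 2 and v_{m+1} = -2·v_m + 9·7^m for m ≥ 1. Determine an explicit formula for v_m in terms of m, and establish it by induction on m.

v_m = -5(-2)^(m - 1) + 7^m

Computing the first terms: v_1 = 2, v_2 = 59, v_3 = 323. This suggests v_m = -5(-2)^(m - 1) + 7^m.
Base case (m = 1): the formula gives 2 = 2 = v_1.
Inductive step: suppose the statement holds for some k ≥ 1, so v_k = -5(-2)^(k - 1) + 7^k.
Then v_{k+1} = -2·v_k + 9·7^k = -2·(-5(-2)^(k - 1) + 7^k) + 9·7^k = -5(-2)^k + 7^(k + 1) = -5(-2)^((k+1) - 1) + 7^(k+1),
which is the claimed formula at m = k+1.
Hence, by induction on m, the claim holds for every m ≥ 1.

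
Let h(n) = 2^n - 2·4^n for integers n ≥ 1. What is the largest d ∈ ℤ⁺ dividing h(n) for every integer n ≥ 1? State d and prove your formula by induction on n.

Computing the first values: h(1) = -6 and h(2) = -28; gcd(-6, -28) = 2, so d ≤ 2.
We prove 2 | 2^n - 2·4^n for all n ≥ 1 by induction on n.
Base step (n = 1): h(1) = -6 = 2·(-3), so 2 | h(1).
For the inductive step, assume it holds for an arbitrary i ≥ 1, i.e. 2 | h(i). Then
h(i+1) − 4·h(i) = (2^(i+1) - 2·4^(i+1)) − 4·(2^i - 2·4^i) = (1)·2^i·(2 − 4) = (-2)·2^i. Since 2 | h(i) by the inductive hypothesis, 2 | 4·h(i); and 2 | -2 since -2 = 2·-1. Therefore 2 | h(i+1).
Hence, by induction on n, the claim holds for every n ≥ 1.
Therefore the largest such d is 2.

d = 2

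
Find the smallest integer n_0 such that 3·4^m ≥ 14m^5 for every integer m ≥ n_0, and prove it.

At m = 9: 786432 < 826686, so the inequality fails and n_0 ≥ 10. We prove 3·4^m ≥ 14m^5 for all m ≥ 10.
When m = 10: 3·4^m = 3145728 and 14m^5 = 1400000, so 3145728 ≥ 1400000.
Suppose the result is true for m = j, so 3·4^j ≥ 14j^5.
Then 3·4^(j + 1) = 4·(3·4^j) ≥ 4·(14j^5).
Also, for j ≥ 10 we have 4·(14j^5) ≥ 14(j+1)^5, since 4 ≥ (1 + 1/j)^5 for all j ≥ 10.
Combining, 3·4^(j + 1) ≥ 14(j+1)^5.
Hence, by induction on m, the claim holds for every m ≥ 10.
Hence the smallest such n_0 is 10.

n_0 = 10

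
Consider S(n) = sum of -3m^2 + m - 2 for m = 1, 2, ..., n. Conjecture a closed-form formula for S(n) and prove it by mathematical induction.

S(n) = -n(n^2 + n + 2)

We claim S(n) = -n(n^2 + n + 2) for all n ≥ 1.
Base step (n = 1): S(1) = -4, and the closed form gives -4. They agree.
Inductive step: assume the claim holds for n = m, so S(m) = m(-m^2 - m - 2).
Then S(m+1) = S(m) + (m - 3(m + 1)^2 - 1) = (m(-m^2 - m - 2)) + (m - 3(m + 1)^2 - 1).
Simplifying, S(m+1) = -(m + 1)(m^2 + 3m + 4) = -(m+1)((m+1)^2 + (m+1) + 2),
which is the closed form with n = m+1.
By induction, the statement is established for all n ≥ 1.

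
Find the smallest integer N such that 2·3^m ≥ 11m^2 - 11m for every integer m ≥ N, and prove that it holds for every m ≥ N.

At m = 3: 54 < 66, so the inequality fails and N ≥ 4. We prove 2·3^m ≥ 11m^2 - 11m for all m ≥ 4.
For the base case m = 4: 2·3^m = 162 and 11m^2 - 11m = 132, so 162 ≥ 132.
Inductive step: suppose the statement holds for some k ≥ 4, so 2·3^k ≥ 11k^2 - 11k.
Then 2·3^(k + 1) = 3·(2·3^k) ≥ 3·(11k^2 - 11k).
Also, for k ≥ 4 we have 3·(11k^2 - 11k) ≥ 11(k+1)^2 - 11(k+1), since 3·(11k^2 - 11k) − (11(k+1)^2 - 11(k+1)) = 22k^2 - 44k, which is nonnegative for all k ≥ 4.
Combining, 2·3^(k + 1) ≥ 11(k+1)^2 - 11(k+1).
Hence, by induction on m, the claim holds for every m ≥ 4.
Hence the smallest such N is 4.

N = 4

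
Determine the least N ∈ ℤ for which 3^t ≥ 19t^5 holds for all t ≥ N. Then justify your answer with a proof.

N = 16

At t = 15: 14348907 < 14428125, so the inequality fails and N ≥ 16. We prove 3^t ≥ 19t^5 for all t ≥ 16.
Base step (t = 16): 3^t = 43046721 and 19t^5 = 19922944, so 43046721 ≥ 19922944.
Inductive step: suppose the statement holds for some r ≥ 16, so 3^r ≥ 19r^5.
Then 3^(r + 1) = 3·(3^r) ≥ 3·(19r^5).
Also, for r ≥ 16 we have 3·(19r^5) ≥ 19(r+1)^5, since 3 ≥ (1 + 1/r)^5 for all r ≥ 16.
Combining, 3^(r + 1) ≥ 19(r+1)^5.
By the principle of mathematical induction, the result holds for all t ≥ 16.
Hence the smallest such N is 16.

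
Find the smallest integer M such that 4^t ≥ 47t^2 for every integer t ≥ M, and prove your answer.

At t = 5: 1024 < 1175, so the inequality fails and M ≥ 6. We prove 4^t ≥ 47t^2 for all t ≥ 6.
For the base case t = 6: 4^t = 4096 and 47t^2 = 1692, so 4096 ≥ 1692.
Suppose the result is true for t = i, so 4^i ≥ 47i^2.
Then 4^(i + 1) = 4·(4^i) ≥ 4·(47i^2).
Also, for i ≥ 6 we have 4·(47i^2) ≥ 47(i+1)^2, since 4 ≥ (1 + 1/i)^2 for all i ≥ 6.
Combining, 4^(i + 1) ≥ 47(i+1)^2.
This completes the induction.
Hence the smallest such M is 6.

M = 6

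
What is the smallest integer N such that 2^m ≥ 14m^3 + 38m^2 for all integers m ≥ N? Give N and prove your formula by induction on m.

At m = 16: 65536 < 67072, so the inequality fails and N ≥ 17. We prove 2^m ≥ 14m^3 + 38m^2 for all m ≥ 17.
Base case (m = 17): 2^m = 131072 and 14m^3 + 38m^2 = 79764, so 131072 ≥ 79764.
Inductive step: suppose the statement holds for some j ≥ 17, so 2^j ≥ 14j^3 + 38j^2.
Then 2^(j + 1) = 2·(2^j) ≥ 2·(14j^3 + 38j^2).
Also, for j ≥ 17 we have 2·(14j^3 + 38j^2) ≥ 14(j+1)^3 + 38(j+1)^2, since 2·(14j^3 + 38j^2) − (14(j+1)^3 + 38(j+1)^2) = 14j^3 - 4j^2 - 118j - 52, which is nonnegative for all j ≥ 17.
Combining, 2^(j + 1) ≥ 14(j+1)^3 + 38(j+1)^2.
Hence, by induction on m, the claim holds for every m ≥ 17.
Hence the smallest such N is 17.

N = 17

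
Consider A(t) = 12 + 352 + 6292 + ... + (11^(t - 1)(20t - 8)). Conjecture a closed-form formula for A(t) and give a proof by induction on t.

A(t) = 11^t(2t - 1) + 1

We claim A(t) = 11^t(2t - 1) + 1 for all t ≥ 1.
When t = 1: A(1) = 12, and the closed form gives 12. They agree.
Suppose the result is true for t = m, so A(m) = 11^m(2m - 1) + 1.
Then A(m+1) = A(m) + (11^m(20m + 12)) = (11^m(2m - 1) + 1) + (11^m(20m + 12)).
Simplifying, A(m+1) = 22·11^m·m + 11·11^m + 1 = 11^(m+1)(2(m+1) - 1) + 1,
which is the closed form with t = m+1.
By induction, the statement is established for all t ≥ 1.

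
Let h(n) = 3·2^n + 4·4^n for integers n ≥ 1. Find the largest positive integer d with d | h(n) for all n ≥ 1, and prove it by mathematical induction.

Computing the first values: h(1) = 22 and h(2) = 76; gcd(22, 76) = 2, so d ≤ 2.
We prove 2 | 3·2^n + 4·4^n for all n ≥ 1 by induction on n.
When n = 1: h(1) = 22 = 2·(11), so 2 | h(1).
Suppose the result is true for n = i, i.e. 2 | h(i). Then
h(i+1) − 4·h(i) = (3·2^(i+1) + 4·4^(i+1)) − 4·(3·2^i + 4·4^i) = (3)·2^i·(2 − 4) = (-6)·2^i. Since 2 | h(i) by the inductive hypothesis, 2 | 4·h(i); and 2 | -6 since -6 = 2·-3. Therefore 2 | h(i+1).
Hence, by induction on n, the claim holds for every n ≥ 1.
Therefore the largest such d is 2.

d = 2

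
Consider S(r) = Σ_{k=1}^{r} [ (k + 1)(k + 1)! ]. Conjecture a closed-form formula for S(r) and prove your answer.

S(r) = (r + 2)! - 2

We claim S(r) = (r + 2)! - 2 for all r ≥ 1.
Base case (r = 1): S(1) = 4, and the closed form gives 4. They agree.
Inductive step: suppose the statement holds for some k ≥ 1, so S(k) = (k + 2)! - 2.
Then S(k+1) = S(k) + ((k + 2)(k + 2)!) = ((k + 2)! - 2) + ((k + 2)(k + 2)!).
Simplifying, S(k+1) = ((k+1) + 2)! - 2,
which is the closed form with r = k+1.
This completes the induction.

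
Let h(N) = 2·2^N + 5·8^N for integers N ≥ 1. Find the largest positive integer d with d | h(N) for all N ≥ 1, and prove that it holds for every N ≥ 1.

Computing the first values: h(1) = 44 and h(2) = 328; gcd(44, 328) = 4, so d ≤ 4.
We prove 4 | 2·2^N + 5·8^N for all N ≥ 1 by induction on N.
Base case (N = 1): h(1) = 44 = 4·(11), so 4 | h(1).
Inductive step: suppose the statement holds for some p ≥ 1, i.e. 4 | h(p). Then
h(p+1) − 8·h(p) = (2·2^(p+1) + 5·8^(p+1)) − 8·(2·2^p + 5·8^p) = (2)·2^p·(2 − 8) = (-12)·2^p. Since 4 | h(p) by the inductive hypothesis, 4 | 8·h(p); and 4 | -12 since -12 = 4·-3. Therefore 4 | h(p+1).
Hence, by induction on N, the claim holds for every N ≥ 1.
Therefore the largest such d is 4.

d = 4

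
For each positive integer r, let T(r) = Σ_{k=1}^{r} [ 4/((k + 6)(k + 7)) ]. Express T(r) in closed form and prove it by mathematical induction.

T(r) = 4r/(7(r + 7))

We claim T(r) = 4r/(7(r + 7)) for all r ≥ 1.
Base case (r = 1): T(1) = 1/14, and the closed form gives 1/14. They agree.
Suppose the result is true for r = k, so T(k) = 4k/(7(k + 7)).
Then T(k+1) = T(k) + (4/((k + 7)(k + 8))) = (4k/(7(k + 7))) + (4/((k + 7)(k + 8))).
Simplifying, T(k+1) = 4(k + 1)/(7(k + 8)) = 4(k+1)/(7((k+1) + 7)),
which is the closed form with r = k+1.
By induction, the statement is established for all r ≥ 1.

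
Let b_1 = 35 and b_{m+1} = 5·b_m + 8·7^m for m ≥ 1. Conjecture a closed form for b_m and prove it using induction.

b_m = 7·5^(m - 1) + 4·7^m

Computing the first terms: b_1 = 35, b_2 = 231, b_3 = 1547. This suggests b_m = 7·5^(m - 1) + 4·7^m.
When m = 1: the formula gives 35 = 35 = b_1.
For the inductive step, assume it holds for an arbitrary p ≥ 1, so b_p = 7·5^(p - 1) + 4·7^p.
Then b_{p+1} = 5·b_p + 8·7^p = 5·(7·5^(p - 1) + 4·7^p) + 8·7^p = 7·5^p + 4·7^(p + 1) = 7·5^((p+1) - 1) + 4·7^(p+1),
which is the claimed formula at m = p+1.
This completes the induction.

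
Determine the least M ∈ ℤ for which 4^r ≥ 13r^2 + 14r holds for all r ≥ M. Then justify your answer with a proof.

At r = 4: 256 < 264, so the inequality fails and M ≥ 5. We prove 4^r ≥ 13r^2 + 14r for all r ≥ 5.
When r = 5: 4^r = 1024 and 13r^2 + 14r = 395, so 1024 ≥ 395.
Inductive step: suppose the statement holds for some k ≥ 5, so 4^k ≥ 13k^2 + 14k.
Then 4^(k + 1) = 4·(4^k) ≥ 4·(13k^2 + 14k).
Also, for k ≥ 5 we have 4·(13k^2 + 14k) ≥ 13(k+1)^2 + 14(k+1), since 4·(13k^2 + 14k) − (13(k+1)^2 + 14(k+1)) = 39k^2 + 16k - 27, which is nonnegative for all k ≥ 5.
Combining, 4^(k + 1) ≥ 13(k+1)^2 + 14(k+1).
By the principle of mathematical induction, the result holds for all r ≥ 5.
Hence the smallest such M is 5.

M = 5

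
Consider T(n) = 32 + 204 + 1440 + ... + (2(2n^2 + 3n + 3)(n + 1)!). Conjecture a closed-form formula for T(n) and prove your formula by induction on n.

T(n) = (4n + 2)(n + 2)! - 4

We claim T(n) = (4n + 2)(n + 2)! - 4 for all n ≥ 1.
For the base case n = 1: T(1) = 32, and the closed form gives 32. They agree.
Inductive step: suppose the statement holds for some i ≥ 1, so T(i) = (4i + 2)(i + 2)! - 4.
Then T(i+1) = T(i) + (2(2i^2 + 7i + 8)(i + 2)!) = ((4i + 2)(i + 2)! - 4) + (2(2i^2 + 7i + 8)(i + 2)!).
Simplifying, T(i+1) = (4(i+1) + 2)((i+1) + 2)! - 4,
which is the closed form with n = i+1.
Hence, by induction on n, the claim holds for every n ≥ 1.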